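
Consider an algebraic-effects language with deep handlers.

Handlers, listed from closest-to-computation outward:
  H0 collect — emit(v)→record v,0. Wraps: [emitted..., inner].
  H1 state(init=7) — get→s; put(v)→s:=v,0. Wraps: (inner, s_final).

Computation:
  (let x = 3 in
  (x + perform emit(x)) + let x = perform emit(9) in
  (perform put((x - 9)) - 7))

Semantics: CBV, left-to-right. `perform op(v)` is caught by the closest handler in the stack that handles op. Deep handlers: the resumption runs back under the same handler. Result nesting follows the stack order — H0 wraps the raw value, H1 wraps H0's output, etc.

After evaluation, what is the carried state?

Answer: -9

Step-by-step:
emit(3) @ H0 ⇒ out+=3
emit(9) @ H0 ⇒ out+=9
put(-9) @ H1 ⇒ s:=-9
H0 returns [3, 9, -4]
H1 returns ([3, 9, -4], -9)
= ([3, 9, -4], -9)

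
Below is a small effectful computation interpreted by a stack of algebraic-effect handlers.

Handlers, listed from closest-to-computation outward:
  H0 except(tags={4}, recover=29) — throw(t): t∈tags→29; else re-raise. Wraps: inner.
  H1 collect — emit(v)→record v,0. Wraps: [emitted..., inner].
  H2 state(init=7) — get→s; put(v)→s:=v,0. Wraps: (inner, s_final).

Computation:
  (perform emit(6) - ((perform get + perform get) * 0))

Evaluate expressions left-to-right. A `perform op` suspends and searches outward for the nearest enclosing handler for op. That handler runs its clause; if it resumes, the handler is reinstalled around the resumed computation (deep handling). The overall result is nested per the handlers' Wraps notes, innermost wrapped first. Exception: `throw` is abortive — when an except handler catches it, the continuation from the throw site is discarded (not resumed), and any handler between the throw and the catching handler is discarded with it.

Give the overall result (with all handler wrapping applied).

Answer: ([6, 0], 7)

Working:
emit(6) @ H1 ⇒ out+=6
get @ H2 ⇒ 7
get @ H2 ⇒ 7
H0 returns 0
H1 returns [6, 0]
H2 returns ([6, 0], 7)
= ([6, 0], 7)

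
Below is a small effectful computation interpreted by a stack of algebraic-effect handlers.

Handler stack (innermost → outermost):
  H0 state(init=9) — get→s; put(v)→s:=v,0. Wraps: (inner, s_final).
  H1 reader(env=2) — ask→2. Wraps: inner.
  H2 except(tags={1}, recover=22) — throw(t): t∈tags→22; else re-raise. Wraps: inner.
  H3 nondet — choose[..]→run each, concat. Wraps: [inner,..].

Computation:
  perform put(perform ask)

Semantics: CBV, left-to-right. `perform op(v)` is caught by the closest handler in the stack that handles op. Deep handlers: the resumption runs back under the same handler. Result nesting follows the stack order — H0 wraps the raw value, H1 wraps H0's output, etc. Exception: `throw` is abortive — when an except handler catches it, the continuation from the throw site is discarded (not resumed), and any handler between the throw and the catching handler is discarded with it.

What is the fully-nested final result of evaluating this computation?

Answer: [(0, 2)]

Evaluation trace:
ask @ H1 ⇒ 2
put(2) @ H0 ⇒ s:=2
H0 returns (0, 2)
H1 returns (0, 2)
H2 returns (0, 2)
H3 returns [(0, 2)]
= [(0, 2)]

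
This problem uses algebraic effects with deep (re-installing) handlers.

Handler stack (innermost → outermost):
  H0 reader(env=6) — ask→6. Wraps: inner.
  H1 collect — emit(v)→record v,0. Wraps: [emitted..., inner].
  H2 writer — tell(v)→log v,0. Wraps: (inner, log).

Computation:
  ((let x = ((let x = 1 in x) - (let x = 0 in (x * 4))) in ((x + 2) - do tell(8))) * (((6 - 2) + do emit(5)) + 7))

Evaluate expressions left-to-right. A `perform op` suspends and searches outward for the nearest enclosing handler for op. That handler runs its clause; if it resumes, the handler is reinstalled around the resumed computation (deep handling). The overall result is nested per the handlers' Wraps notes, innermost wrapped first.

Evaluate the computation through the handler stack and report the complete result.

Answer: ([5, 33], (8))

Working:
tell(8) @ H2 ⇒ log+=8
emit(5) @ H1 ⇒ out+=5
H0 returns 33
H1 returns [5, 33]
H2 returns ([5, 33], (8))
= ([5, 33], (8))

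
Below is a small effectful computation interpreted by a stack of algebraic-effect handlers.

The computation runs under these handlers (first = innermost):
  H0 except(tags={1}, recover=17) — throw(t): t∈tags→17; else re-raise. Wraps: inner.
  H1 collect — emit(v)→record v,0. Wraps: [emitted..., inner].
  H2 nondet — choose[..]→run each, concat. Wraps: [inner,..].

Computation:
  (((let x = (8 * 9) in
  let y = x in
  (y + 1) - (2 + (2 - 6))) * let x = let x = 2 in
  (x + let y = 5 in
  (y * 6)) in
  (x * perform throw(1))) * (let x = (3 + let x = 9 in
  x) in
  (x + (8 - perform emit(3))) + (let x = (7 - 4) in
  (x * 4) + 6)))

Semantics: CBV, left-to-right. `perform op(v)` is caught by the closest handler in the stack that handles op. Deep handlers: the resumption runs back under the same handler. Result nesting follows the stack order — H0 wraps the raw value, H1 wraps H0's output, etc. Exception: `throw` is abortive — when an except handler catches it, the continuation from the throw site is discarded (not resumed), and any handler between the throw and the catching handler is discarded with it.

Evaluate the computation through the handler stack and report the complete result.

Step-by-step:
throw(1) @ H0 caught ⇒ 17
H1 returns [17]
H2 returns [[17]]
= [[17]]

Answer: [[17]]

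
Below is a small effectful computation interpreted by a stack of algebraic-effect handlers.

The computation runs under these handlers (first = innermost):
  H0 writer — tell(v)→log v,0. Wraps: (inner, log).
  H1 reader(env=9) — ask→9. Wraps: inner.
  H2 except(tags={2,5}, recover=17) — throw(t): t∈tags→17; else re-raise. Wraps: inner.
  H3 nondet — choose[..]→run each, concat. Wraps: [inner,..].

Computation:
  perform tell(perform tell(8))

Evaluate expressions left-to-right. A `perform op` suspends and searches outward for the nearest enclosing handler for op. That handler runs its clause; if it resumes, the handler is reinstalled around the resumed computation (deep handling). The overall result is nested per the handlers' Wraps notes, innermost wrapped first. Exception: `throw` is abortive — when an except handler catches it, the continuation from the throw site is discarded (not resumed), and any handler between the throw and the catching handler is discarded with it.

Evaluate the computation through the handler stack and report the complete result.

Answer: [(0, (8, 0))]

Step-by-step:
tell(8) @ H0 ⇒ log+=8
tell(0) @ H0 ⇒ log+=0
H0 returns (0, (8, 0))
H1 returns (0, (8, 0))
H2 returns (0, (8, 0))
H3 returns [(0, (8, 0))]
= [(0, (8, 0))]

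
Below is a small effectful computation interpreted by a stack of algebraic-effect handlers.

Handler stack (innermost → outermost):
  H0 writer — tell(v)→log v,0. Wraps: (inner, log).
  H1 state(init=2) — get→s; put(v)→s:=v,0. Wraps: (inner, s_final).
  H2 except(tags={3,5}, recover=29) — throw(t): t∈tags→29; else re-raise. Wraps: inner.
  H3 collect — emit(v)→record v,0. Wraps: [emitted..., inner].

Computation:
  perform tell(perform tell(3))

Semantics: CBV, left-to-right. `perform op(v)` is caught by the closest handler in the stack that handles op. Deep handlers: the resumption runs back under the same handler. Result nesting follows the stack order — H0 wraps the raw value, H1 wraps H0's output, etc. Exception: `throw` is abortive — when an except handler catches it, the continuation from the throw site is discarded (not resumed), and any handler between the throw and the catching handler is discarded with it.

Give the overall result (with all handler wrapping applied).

Answer: [((0, (3, 0)), 2)]

Working:
tell(3) @ H0 ⇒ log+=3
tell(0) @ H0 ⇒ log+=0
H0 returns (0, (3, 0))
H1 returns ((0, (3, 0)), 2)
H2 returns ((0, (3, 0)), 2)
H3 returns [((0, (3, 0)), 2)]
= [((0, (3, 0)), 2)]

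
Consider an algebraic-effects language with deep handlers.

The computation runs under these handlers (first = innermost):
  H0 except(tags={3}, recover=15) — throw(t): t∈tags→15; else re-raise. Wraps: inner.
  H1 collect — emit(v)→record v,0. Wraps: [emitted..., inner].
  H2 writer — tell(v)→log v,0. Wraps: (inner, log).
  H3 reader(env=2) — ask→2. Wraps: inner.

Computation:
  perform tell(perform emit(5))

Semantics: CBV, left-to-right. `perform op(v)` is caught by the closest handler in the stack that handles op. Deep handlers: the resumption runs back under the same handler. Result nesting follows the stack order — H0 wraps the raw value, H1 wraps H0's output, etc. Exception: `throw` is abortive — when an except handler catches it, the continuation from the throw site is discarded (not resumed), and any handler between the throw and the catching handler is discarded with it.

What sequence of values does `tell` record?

Answer: (0)

Working:
emit(5) @ H1 ⇒ out+=5
tell(0) @ H2 ⇒ log+=0
H0 returns 0
H1 returns [5, 0]
H2 returns ([5, 0], (0))
H3 returns ([5, 0], (0))
= ([5, 0], (0))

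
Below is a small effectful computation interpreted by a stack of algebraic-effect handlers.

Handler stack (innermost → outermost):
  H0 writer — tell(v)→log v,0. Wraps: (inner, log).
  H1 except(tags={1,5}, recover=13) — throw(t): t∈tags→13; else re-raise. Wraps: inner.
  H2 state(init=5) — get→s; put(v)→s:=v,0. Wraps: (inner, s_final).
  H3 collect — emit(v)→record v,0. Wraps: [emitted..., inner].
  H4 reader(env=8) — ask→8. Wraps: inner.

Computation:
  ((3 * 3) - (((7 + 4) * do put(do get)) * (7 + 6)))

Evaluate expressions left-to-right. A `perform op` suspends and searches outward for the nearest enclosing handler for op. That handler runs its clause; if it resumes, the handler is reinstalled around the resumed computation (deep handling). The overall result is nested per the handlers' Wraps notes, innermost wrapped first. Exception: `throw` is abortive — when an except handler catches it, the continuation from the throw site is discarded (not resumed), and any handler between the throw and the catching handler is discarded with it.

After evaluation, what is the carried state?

Step-by-step:
get @ H2 ⇒ 5
put(5) @ H2 ⇒ s:=5
H0 returns (9, ())
H1 returns (9, ())
H2 returns ((9, ()), 5)
H3 returns [((9, ()), 5)]
H4 returns [((9, ()), 5)]
= [((9, ()), 5)]

Answer: 5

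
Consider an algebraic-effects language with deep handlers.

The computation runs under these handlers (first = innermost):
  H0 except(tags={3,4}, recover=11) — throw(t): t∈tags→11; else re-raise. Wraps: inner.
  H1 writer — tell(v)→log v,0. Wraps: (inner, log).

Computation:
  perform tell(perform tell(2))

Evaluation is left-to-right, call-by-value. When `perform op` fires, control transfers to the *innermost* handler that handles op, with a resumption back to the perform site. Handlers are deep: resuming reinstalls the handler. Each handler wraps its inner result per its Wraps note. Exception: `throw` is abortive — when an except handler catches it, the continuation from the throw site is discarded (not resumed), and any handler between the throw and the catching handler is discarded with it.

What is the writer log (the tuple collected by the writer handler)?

Answer: (2, 0)

Evaluation trace:
tell(2) @ H1 ⇒ log+=2
tell(0) @ H1 ⇒ log+=0
H0 returns 0
H1 returns (0, (2, 0))
= (0, (2, 0))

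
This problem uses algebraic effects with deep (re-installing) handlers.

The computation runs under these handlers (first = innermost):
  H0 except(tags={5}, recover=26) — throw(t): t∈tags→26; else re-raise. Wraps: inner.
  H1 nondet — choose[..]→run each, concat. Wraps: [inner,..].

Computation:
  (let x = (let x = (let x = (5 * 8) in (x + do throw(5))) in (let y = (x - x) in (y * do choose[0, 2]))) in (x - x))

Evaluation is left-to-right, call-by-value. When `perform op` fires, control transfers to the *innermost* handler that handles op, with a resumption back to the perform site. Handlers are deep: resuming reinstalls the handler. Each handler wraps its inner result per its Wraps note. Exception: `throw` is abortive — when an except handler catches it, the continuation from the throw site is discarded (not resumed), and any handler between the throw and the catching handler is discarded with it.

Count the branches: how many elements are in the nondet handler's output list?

Answer: 1

Step-by-step:
throw(5) @ H0 caught ⇒ 26
H1 returns [26]
= [26]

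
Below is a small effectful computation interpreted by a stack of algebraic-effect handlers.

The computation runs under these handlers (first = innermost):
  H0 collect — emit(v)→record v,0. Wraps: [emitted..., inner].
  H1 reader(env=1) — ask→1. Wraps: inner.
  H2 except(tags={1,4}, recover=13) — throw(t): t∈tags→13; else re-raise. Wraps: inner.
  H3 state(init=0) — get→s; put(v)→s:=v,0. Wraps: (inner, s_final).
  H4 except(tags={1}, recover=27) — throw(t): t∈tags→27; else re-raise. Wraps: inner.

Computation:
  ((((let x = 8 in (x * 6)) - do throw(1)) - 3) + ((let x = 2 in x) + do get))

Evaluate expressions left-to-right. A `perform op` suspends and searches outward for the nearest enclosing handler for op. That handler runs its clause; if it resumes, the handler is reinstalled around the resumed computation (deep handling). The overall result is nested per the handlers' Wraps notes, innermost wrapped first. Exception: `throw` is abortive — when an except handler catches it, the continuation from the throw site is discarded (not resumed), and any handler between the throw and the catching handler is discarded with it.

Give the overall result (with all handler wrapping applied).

Step-by-step:
throw(1) @ H2 caught ⇒ 13
H3 returns (13, 0)
H4 returns (13, 0)
= (13, 0)

Answer: (13, 0)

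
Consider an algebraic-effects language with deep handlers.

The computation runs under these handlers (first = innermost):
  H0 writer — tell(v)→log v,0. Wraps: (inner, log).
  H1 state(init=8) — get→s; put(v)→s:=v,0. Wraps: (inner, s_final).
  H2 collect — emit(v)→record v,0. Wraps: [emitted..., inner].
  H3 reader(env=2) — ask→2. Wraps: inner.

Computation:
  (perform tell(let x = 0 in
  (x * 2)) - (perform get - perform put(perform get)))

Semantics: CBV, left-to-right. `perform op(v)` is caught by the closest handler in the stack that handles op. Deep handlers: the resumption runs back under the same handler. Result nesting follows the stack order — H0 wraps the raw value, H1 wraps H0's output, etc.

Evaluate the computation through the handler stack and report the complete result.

Answer: [((-8, (0)), 8)]

Evaluation trace:
tell(0) @ H0 ⇒ log+=0
get @ H1 ⇒ 8
get @ H1 ⇒ 8
put(8) @ H1 ⇒ s:=8
H0 returns (-8, (0))
H1 returns ((-8, (0)), 8)
H2 returns [((-8, (0)), 8)]
H3 returns [((-8, (0)), 8)]
= [((-8, (0)), 8)]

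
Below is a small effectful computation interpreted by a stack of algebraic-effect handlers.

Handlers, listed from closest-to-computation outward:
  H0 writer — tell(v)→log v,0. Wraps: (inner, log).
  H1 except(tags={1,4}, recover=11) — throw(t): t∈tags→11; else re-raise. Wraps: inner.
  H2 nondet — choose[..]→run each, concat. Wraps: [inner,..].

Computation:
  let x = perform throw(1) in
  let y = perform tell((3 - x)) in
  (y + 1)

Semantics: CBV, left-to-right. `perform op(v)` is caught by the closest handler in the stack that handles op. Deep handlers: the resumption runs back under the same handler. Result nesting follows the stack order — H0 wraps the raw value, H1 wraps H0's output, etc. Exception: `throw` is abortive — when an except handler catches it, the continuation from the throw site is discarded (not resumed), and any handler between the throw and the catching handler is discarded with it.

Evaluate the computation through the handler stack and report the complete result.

Working:
throw(1) @ H1 caught ⇒ 11
H2 returns [11]
= [11]

Answer: [11]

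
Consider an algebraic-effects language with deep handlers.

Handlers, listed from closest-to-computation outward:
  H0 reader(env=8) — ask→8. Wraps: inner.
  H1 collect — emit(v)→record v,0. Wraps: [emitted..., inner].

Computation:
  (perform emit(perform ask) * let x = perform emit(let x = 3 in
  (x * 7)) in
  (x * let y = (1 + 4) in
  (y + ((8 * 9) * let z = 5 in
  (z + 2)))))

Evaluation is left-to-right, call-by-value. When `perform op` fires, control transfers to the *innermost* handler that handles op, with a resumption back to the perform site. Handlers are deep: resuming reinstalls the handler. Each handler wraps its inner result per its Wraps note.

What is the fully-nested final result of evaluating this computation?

Answer: [8, 21, 0]

Working:
ask @ H0 ⇒ 8
emit(8) @ H1 ⇒ out+=8
emit(21) @ H1 ⇒ out+=21
H0 returns 0
H1 returns [8, 21, 0]
= [8, 21, 0]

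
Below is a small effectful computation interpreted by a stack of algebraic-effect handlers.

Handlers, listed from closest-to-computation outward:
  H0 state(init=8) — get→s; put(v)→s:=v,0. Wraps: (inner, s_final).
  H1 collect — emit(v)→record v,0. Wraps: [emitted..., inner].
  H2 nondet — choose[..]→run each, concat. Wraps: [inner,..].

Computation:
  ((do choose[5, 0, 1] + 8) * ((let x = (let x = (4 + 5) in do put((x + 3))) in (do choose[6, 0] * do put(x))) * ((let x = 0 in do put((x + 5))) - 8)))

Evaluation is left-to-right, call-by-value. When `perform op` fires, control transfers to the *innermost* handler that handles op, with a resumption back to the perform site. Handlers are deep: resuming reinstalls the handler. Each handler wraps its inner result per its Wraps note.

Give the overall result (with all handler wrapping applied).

Answer: [[(0, 5)], [(0, 5)], [(0, 5)], [(0, 5)], [(0, 5)], [(0, 5)]]

Evaluation trace:
choose[5, 0, 1] @ H2
  branch[0] choose=5:
    put(12) @ H0 ⇒ s:=12
    choose[6, 0] @ H2
      branch[0] choose=6:
        put(0) @ H0 ⇒ s:=0
        put(5) @ H0 ⇒ s:=5
        H0 returns (0, 5)
        H1 returns [(0, 5)]
        H2 returns [[(0, 5)]]
      branch[1] choose=0:
        put(0) @ H0 ⇒ s:=0
        put(5) @ H0 ⇒ s:=5
        H0 returns (0, 5)
        H1 returns [(0, 5)]
        H2 returns [[(0, 5)]]
  branch[1] choose=0:
    put(12) @ H0 ⇒ s:=12
    choose[6, 0] @ H2
      branch[0] choose=6:
        put(0) @ H0 ⇒ s:=0
        put(5) @ H0 ⇒ s:=5
        H0 returns (0, 5)
        H1 returns [(0, 5)]
        H2 returns [[(0, 5)]]
      branch[1] choose=0:
        put(0) @ H0 ⇒ s:=0
        put(5) @ H0 ⇒ s:=5
        H0 returns (0, 5)
        H1 returns [(0, 5)]
        H2 returns [[(0, 5)]]
  branch[2] choose=1:
    put(12) @ H0 ⇒ s:=12
    choose[6, 0] @ H2
      branch[0] choose=6:
        put(0) @ H0 ⇒ s:=0
        put(5) @ H0 ⇒ s:=5
        H0 returns (0, 5)
        H1 returns [(0, 5)]
        H2 returns [[(0, 5)]]
      branch[1] choose=0:
        put(0) @ H0 ⇒ s:=0
        put(5) @ H0 ⇒ s:=5
        H0 returns (0, 5)
        H1 returns [(0, 5)]
        H2 returns [[(0, 5)]]
= [[(0, 5)], [(0, 5)], [(0, 5)], [(0, 5)], [(0, 5)], [(0, 5)]]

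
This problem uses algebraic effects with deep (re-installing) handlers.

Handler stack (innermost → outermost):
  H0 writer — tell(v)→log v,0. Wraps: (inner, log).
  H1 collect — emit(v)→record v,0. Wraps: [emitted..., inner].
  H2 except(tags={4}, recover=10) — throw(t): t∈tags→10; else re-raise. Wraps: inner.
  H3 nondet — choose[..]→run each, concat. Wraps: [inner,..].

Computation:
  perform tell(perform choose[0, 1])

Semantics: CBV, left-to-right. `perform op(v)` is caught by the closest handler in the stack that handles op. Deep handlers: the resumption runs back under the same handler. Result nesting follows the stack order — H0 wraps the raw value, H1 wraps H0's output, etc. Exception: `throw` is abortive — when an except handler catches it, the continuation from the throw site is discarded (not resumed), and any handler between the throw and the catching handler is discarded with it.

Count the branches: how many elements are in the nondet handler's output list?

Answer: 2

Working:
choose[0, 1] @ H3
  branch[0] choose=0:
    tell(0) @ H0 ⇒ log+=0
    H0 returns (0, (0))
    H1 returns [(0, (0))]
    H2 returns [(0, (0))]
    H3 returns [[(0, (0))]]
  branch[1] choose=1:
    tell(1) @ H0 ⇒ log+=1
    H0 returns (0, (1))
    H1 returns [(0, (1))]
    H2 returns [(0, (1))]
    H3 returns [[(0, (1))]]
= [[(0, (0))], [(0, (1))]]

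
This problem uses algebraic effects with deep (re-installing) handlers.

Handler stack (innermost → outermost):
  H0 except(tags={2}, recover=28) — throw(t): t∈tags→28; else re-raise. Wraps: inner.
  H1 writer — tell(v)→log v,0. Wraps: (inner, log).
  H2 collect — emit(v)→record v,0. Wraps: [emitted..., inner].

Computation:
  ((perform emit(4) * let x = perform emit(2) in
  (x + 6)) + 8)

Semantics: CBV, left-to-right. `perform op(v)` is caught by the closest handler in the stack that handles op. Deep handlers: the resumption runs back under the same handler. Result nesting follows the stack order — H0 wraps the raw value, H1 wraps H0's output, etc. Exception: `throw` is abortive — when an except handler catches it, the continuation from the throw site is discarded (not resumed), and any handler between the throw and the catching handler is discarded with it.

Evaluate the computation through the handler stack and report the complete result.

Answer: [4, 2, (8, ())]

Working:
emit(4) @ H2 ⇒ out+=4
emit(2) @ H2 ⇒ out+=2
H0 returns 8
H1 returns (8, ())
H2 returns [4, 2, (8, ())]
= [4, 2, (8, ())]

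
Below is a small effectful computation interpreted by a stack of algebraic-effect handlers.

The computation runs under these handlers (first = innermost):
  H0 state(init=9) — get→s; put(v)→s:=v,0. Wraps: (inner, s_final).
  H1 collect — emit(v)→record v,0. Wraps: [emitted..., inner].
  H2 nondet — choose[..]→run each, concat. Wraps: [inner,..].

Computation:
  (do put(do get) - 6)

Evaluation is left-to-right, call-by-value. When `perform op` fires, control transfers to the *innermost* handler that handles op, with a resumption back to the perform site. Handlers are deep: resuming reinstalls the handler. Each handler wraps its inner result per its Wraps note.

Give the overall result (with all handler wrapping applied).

Evaluation trace:
get @ H0 ⇒ 9
put(9) @ H0 ⇒ s:=9
H0 returns (-6, 9)
H1 returns [(-6, 9)]
H2 returns [[(-6, 9)]]
= [[(-6, 9)]]

Answer: [[(-6, 9)]]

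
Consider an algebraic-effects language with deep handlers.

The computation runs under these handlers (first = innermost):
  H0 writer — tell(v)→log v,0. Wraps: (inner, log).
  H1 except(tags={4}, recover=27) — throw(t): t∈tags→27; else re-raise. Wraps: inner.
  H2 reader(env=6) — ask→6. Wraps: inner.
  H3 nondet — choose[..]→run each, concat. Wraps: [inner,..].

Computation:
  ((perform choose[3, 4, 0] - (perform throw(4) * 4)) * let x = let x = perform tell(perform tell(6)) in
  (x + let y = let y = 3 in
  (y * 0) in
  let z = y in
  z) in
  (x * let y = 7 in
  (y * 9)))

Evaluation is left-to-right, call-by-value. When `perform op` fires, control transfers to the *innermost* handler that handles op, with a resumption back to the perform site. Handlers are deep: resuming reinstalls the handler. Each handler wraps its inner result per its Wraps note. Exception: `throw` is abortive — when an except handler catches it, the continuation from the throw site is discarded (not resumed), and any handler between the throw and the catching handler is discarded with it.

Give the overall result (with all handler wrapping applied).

Step-by-step:
choose[3, 4, 0] @ H3
  branch[0] choose=3:
    throw(4) @ H1 caught ⇒ 27
    H2 returns 27
    H3 returns [27]
  branch[1] choose=4:
    throw(4) @ H1 caught ⇒ 27
    H2 returns 27
    H3 returns [27]
  branch[2] choose=0:
    throw(4) @ H1 caught ⇒ 27
    H2 returns 27
    H3 returns [27]
= [27, 27, 27]

Answer: [27, 27, 27]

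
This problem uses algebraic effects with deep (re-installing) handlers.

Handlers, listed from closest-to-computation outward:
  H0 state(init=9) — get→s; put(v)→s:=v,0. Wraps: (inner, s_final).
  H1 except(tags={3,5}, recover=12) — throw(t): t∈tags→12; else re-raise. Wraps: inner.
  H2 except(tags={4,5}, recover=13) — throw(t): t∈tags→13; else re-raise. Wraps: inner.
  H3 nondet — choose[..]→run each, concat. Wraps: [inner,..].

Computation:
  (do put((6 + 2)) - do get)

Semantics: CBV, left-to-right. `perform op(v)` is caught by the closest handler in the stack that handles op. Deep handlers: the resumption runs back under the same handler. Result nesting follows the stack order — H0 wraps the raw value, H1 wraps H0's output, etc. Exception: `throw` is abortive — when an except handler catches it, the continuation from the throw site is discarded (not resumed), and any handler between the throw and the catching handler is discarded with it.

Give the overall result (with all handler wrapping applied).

Working:
put(8) @ H0 ⇒ s:=8
get @ H0 ⇒ 8
H0 returns (-8, 8)
H1 returns (-8, 8)
H2 returns (-8, 8)
H3 returns [(-8, 8)]
= [(-8, 8)]

Answer: [(-8, 8)]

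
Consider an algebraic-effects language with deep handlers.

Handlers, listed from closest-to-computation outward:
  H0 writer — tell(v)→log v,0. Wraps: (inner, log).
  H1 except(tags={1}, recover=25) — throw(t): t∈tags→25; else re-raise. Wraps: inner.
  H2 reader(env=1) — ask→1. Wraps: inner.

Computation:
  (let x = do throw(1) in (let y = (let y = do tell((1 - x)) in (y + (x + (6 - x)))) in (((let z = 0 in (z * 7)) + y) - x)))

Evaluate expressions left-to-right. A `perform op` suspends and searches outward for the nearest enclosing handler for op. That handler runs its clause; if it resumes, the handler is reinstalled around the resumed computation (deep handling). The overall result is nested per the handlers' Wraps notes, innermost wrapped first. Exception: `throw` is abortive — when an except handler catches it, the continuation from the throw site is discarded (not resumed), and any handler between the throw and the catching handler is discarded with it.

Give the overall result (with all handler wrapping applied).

Evaluation trace:
throw(1) @ H1 caught ⇒ 25
H2 returns 25
= 25

Answer: 25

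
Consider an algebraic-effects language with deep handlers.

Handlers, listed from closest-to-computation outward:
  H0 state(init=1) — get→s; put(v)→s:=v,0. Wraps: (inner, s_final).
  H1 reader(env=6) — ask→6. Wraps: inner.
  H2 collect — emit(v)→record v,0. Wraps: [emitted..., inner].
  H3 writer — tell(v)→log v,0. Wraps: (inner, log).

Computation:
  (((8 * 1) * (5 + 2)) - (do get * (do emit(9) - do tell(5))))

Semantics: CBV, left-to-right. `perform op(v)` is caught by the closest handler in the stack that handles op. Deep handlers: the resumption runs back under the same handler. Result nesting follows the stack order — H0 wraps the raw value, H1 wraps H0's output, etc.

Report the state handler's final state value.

Step-by-step:
get @ H0 ⇒ 1
emit(9) @ H2 ⇒ out+=9
tell(5) @ H3 ⇒ log+=5
H0 returns (56, 1)
H1 returns (56, 1)
H2 returns [9, (56, 1)]
H3 returns ([9, (56, 1)], (5))
= ([9, (56, 1)], (5))

Answer: 1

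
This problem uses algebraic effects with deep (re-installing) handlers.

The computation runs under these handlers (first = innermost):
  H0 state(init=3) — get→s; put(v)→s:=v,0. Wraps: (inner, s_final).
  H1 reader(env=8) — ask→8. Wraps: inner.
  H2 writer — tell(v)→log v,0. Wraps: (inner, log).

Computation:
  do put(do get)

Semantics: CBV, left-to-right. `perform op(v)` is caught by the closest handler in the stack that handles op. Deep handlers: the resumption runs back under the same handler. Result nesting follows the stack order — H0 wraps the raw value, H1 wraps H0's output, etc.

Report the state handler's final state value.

Answer: 3

Evaluation trace:
get @ H0 ⇒ 3
put(3) @ H0 ⇒ s:=3
H0 returns (0, 3)
H1 returns (0, 3)
H2 returns ((0, 3), ())
= ((0, 3), ())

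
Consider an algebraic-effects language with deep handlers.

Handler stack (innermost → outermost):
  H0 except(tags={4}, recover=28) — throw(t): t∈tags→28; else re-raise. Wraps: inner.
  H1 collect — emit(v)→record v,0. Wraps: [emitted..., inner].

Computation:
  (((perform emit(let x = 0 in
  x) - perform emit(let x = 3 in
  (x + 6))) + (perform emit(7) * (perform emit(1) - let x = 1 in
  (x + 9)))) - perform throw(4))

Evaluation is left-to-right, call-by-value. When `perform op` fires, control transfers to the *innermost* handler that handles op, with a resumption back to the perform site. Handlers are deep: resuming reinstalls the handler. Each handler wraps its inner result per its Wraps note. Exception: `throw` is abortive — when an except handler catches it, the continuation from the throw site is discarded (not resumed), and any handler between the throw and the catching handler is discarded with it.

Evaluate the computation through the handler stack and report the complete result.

Answer: [0, 9, 7, 1, 28]

Evaluation trace:
emit(0) @ H1 ⇒ out+=0
emit(9) @ H1 ⇒ out+=9
emit(7) @ H1 ⇒ out+=7
emit(1) @ H1 ⇒ out+=1
throw(4) @ H0 caught ⇒ 28
H1 returns [0, 9, 7, 1, 28]
= [0, 9, 7, 1, 28]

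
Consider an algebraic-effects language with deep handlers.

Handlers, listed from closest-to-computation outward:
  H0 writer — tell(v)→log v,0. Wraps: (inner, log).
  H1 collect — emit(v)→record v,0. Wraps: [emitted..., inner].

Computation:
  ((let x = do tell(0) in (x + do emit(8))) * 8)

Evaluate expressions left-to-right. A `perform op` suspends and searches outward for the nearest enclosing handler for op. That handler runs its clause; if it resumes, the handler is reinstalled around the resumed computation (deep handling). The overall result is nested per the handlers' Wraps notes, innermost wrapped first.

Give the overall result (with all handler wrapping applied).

Working:
tell(0) @ H0 ⇒ log+=0
emit(8) @ H1 ⇒ out+=8
H0 returns (0, (0))
H1 returns [8, (0, (0))]
= [8, (0, (0))]

Answer: [8, (0, (0))]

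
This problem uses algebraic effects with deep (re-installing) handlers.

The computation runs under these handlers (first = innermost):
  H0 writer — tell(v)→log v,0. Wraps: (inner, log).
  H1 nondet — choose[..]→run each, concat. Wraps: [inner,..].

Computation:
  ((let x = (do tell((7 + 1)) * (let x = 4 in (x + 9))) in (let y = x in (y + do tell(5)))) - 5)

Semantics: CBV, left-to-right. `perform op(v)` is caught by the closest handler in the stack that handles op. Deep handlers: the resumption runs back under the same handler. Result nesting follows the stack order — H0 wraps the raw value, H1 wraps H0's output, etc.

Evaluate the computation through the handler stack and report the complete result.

Working:
tell(8) @ H0 ⇒ log+=8
tell(5) @ H0 ⇒ log+=5
H0 returns (-5, (8, 5))
H1 returns [(-5, (8, 5))]
= [(-5, (8, 5))]

Answer: [(-5, (8, 5))]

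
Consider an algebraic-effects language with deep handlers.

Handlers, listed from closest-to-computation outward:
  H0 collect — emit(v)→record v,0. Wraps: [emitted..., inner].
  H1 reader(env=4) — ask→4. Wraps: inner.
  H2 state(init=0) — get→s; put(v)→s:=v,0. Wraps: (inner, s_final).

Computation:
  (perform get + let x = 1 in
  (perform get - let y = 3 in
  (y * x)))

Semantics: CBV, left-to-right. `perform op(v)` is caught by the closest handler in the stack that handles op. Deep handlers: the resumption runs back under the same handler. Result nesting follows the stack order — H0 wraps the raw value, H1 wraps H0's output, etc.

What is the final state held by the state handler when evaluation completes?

Answer: 0

Evaluation trace:
get @ H2 ⇒ 0
get @ H2 ⇒ 0
H0 returns [-3]
H1 returns [-3]
H2 returns ([-3], 0)
= ([-3], 0)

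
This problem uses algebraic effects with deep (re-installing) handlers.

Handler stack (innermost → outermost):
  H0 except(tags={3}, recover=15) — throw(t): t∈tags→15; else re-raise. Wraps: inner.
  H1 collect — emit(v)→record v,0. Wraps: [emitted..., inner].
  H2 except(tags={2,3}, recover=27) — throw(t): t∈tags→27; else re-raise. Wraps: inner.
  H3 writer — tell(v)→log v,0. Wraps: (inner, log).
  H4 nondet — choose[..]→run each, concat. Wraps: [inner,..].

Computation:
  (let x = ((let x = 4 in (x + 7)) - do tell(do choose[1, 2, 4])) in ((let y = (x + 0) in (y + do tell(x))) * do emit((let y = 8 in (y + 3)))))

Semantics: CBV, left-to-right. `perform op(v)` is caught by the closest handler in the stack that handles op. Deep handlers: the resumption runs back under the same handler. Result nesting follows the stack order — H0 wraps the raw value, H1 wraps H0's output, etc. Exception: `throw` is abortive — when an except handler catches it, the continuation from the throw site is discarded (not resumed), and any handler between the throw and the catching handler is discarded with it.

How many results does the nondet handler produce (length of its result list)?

Answer: 3

Evaluation trace:
choose[1, 2, 4] @ H4
  branch[0] choose=1:
    tell(1) @ H3 ⇒ log+=1
    tell(11) @ H3 ⇒ log+=11
    emit(11) @ H1 ⇒ out+=11
    H0 returns 0
    H1 returns [11, 0]
    H2 returns [11, 0]
    H3 returns ([11, 0], (1, 11))
    H4 returns [([11, 0], (1, 11))]
  branch[1] choose=2:
    tell(2) @ H3 ⇒ log+=2
    tell(11) @ H3 ⇒ log+=11
    emit(11) @ H1 ⇒ out+=11
    H0 returns 0
    H1 returns [11, 0]
    H2 returns [11, 0]
    H3 returns ([11, 0], (2, 11))
    H4 returns [([11, 0], (2, 11))]
  branch[2] choose=4:
    tell(4) @ H3 ⇒ log+=4
    tell(11) @ H3 ⇒ log+=11
    emit(11) @ H1 ⇒ out+=11
    H0 returns 0
    H1 returns [11, 0]
    H2 returns [11, 0]
    H3 returns ([11, 0], (4, 11))
    H4 returns [([11, 0], (4, 11))]
= [([11, 0], (1, 11)), ([11, 0], (2, 11)), ([11, 0], (4, 11))]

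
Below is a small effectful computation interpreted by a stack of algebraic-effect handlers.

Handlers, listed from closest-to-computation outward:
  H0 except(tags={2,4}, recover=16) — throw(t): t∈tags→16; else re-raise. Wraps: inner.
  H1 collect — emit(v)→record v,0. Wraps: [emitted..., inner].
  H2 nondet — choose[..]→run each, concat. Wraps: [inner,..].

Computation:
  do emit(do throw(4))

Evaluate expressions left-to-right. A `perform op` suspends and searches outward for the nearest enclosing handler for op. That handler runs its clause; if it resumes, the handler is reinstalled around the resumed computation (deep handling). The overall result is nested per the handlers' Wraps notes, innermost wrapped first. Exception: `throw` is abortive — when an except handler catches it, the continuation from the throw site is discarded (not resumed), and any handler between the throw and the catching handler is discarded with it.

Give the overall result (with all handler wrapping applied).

Step-by-step:
throw(4) @ H0 caught ⇒ 16
H1 returns [16]
H2 returns [[16]]
= [[16]]

Answer: [[16]]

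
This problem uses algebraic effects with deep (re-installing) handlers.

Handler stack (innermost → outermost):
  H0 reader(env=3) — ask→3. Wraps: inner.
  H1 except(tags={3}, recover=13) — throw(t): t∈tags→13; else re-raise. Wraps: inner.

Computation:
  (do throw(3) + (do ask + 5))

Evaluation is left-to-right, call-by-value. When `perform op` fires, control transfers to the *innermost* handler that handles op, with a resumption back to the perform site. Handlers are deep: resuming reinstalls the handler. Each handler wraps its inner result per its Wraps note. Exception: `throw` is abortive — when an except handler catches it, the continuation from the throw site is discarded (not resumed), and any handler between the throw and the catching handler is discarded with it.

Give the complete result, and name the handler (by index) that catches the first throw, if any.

Evaluation trace:
throw(3) @ H1 caught ⇒ 13
= 13

Answer: 13 ; first throw caught by: H1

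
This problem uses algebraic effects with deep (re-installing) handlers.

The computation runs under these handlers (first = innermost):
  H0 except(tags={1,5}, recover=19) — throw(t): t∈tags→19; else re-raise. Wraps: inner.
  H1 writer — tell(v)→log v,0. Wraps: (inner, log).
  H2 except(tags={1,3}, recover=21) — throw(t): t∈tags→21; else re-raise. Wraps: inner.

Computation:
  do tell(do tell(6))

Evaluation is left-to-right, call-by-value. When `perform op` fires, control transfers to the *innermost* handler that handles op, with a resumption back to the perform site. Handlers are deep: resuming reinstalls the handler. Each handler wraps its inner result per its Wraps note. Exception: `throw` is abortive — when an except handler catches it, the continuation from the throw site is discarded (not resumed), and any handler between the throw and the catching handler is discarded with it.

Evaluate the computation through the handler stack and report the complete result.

Working:
tell(6) @ H1 ⇒ log+=6
tell(0) @ H1 ⇒ log+=0
H0 returns 0
H1 returns (0, (6, 0))
H2 returns (0, (6, 0))
= (0, (6, 0))

Answer: (0, (6, 0))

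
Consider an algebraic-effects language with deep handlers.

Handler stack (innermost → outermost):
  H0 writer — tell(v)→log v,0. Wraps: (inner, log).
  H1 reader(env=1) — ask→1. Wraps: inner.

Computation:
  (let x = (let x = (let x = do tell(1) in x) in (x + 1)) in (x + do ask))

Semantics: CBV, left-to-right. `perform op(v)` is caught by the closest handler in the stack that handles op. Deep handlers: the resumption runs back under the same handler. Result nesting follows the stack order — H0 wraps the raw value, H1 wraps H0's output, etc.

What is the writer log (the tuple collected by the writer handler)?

Answer: (1)

Working:
tell(1) @ H0 ⇒ log+=1
ask @ H1 ⇒ 1
H0 returns (2, (1))
H1 returns (2, (1))
= (2, (1))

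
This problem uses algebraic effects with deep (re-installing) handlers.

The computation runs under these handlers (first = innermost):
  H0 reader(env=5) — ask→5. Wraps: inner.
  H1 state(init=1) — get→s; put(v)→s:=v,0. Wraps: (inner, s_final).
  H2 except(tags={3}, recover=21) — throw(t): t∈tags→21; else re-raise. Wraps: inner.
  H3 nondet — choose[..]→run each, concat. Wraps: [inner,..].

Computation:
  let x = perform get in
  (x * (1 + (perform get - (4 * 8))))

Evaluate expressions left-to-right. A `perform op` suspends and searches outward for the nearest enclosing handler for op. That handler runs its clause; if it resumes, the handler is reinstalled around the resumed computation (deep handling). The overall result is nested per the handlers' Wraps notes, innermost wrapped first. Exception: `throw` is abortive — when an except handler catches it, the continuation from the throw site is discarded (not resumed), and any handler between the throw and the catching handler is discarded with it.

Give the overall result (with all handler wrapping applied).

Answer: [(-30, 1)]

Evaluation trace:
get @ H1 ⇒ 1
get @ H1 ⇒ 1
H0 returns -30
H1 returns (-30, 1)
H2 returns (-30, 1)
H3 returns [(-30, 1)]
= [(-30, 1)]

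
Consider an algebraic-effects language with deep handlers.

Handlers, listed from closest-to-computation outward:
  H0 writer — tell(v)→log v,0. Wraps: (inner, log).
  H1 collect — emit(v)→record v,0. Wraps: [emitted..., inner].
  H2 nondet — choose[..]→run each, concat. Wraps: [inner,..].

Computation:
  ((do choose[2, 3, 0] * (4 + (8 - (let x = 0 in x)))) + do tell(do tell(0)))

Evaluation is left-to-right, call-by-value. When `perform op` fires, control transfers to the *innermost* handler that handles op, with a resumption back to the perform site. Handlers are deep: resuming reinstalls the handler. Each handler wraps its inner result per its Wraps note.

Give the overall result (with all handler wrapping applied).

Working:
choose[2, 3, 0] @ H2
  branch[0] choose=2:
    tell(0) @ H0 ⇒ log+=0
    tell(0) @ H0 ⇒ log+=0
    H0 returns (24, (0, 0))
    H1 returns [(24, (0, 0))]
    H2 returns [[(24, (0, 0))]]
  branch[1] choose=3:
    tell(0) @ H0 ⇒ log+=0
    tell(0) @ H0 ⇒ log+=0
    H0 returns (36, (0, 0))
    H1 returns [(36, (0, 0))]
    H2 returns [[(36, (0, 0))]]
  branch[2] choose=0:
    tell(0) @ H0 ⇒ log+=0
    tell(0) @ H0 ⇒ log+=0
    H0 returns (0, (0, 0))
    H1 returns [(0, (0, 0))]
    H2 returns [[(0, (0, 0))]]
= [[(24, (0, 0))], [(36, (0, 0))], [(0, (0, 0))]]

Answer: [[(24, (0, 0))], [(36, (0, 0))], [(0, (0, 0))]]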